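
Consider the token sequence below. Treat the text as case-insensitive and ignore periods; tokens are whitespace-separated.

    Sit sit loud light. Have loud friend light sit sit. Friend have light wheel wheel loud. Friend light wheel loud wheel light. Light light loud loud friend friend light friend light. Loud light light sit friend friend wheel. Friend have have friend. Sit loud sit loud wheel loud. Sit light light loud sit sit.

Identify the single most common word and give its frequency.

Unigram frequencies (highest first):
  light: 13
  loud: 11
  sit: 10
  friend: 10
  wheel: 6
  have: 4

"light", 13 times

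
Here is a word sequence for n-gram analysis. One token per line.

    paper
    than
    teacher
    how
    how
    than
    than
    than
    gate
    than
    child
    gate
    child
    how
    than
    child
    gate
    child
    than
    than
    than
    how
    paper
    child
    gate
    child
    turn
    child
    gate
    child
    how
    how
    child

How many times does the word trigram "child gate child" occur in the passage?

4

Scanning the 31 overlapping trigram windows for "child gate child":
  position 11–13: child gate child
  position 16–18: child gate child
  position 24–26: child gate child
  position 28–30: child gate child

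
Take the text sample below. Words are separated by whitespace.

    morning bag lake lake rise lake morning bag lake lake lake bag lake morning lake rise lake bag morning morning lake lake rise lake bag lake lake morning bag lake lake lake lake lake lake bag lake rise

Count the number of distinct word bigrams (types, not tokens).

38 tokens → 37 bigram windows in total.
Repeated bigrams (each contributes count−1 duplicates):
  lake lake: 10
  bag lake: 6
  lake bag: 4
  lake rise: 4
  lake morning: 3
  morning bag: 3
  rise lake: 3
  morning lake: 2
27 duplicate windows → 37 − 27 = 10 distinct.

10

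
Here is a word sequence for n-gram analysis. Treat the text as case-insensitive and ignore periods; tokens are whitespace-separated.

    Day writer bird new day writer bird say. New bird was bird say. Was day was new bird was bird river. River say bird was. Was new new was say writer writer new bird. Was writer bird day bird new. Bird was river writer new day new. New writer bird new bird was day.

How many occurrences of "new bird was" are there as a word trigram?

Scanning the 52 overlapping trigram windows for "new bird was":
  position 9–11: new bird was
  position 17–19: new bird was
  position 33–35: new bird was
  position 40–42: new bird was
  position 51–53: new bird was

5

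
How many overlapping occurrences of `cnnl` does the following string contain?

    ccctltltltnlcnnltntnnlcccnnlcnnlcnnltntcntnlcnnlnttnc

5

Sliding a length-4 window over the 53 characters (50 positions):
  position 13–16: cnnl
  position 25–28: cnnl
  position 29–32: cnnl
  position 33–36: cnnl
  position 45–48: cnnl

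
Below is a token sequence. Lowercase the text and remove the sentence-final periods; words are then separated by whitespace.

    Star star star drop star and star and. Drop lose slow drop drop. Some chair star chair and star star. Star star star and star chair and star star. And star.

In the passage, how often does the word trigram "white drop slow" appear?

Scanning the 29 overlapping trigram windows for "white drop slow":
  (none found)

0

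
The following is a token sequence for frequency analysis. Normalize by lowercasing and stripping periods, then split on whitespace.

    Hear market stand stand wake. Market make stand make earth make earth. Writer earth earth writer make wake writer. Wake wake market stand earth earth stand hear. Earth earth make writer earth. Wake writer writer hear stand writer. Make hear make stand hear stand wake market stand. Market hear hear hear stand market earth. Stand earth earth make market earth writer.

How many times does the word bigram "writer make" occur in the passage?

Scanning the 60 overlapping bigram windows for "writer make":
  position 16–17: writer make
  position 38–39: writer make

2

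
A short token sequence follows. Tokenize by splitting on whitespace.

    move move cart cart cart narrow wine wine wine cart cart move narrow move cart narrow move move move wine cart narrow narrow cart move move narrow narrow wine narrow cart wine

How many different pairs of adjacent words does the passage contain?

32 tokens → 31 bigram windows in total.
Repeated bigrams (each contributes count−1 duplicates):
  move move: 4
  cart cart: 3
  cart narrow: 3
  cart move: 2
  move cart: 2
  move narrow: 2
  narrow cart: 2
  narrow move: 2
  … (4 more repeated)
16 duplicate windows → 31 − 16 = 15 distinct.

15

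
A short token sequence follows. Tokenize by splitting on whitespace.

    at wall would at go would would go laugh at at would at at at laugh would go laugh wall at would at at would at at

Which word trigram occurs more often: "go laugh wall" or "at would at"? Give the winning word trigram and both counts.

"at would at" (3 vs 1)

"go laugh wall": 1 occurrence
"at would at": 3 occurrences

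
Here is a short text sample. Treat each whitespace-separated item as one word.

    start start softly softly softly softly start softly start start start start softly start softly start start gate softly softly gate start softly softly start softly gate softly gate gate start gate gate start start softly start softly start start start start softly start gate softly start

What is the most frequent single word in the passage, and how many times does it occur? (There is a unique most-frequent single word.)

"start", 22 times

Unigram frequencies (highest first):
  start: 22
  softly: 17
  gate: 8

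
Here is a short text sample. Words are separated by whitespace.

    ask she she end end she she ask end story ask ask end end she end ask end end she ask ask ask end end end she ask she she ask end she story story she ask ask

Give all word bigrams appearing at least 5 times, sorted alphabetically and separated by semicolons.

ask end; end end; end she; she ask

Bigram counts meeting the condition (at least 5 times):
  ask end: 5
  end end: 5
  end she: 5
  she ask: 5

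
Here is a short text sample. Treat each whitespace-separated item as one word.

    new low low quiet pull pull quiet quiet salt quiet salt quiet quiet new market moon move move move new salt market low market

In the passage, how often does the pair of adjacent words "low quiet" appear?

1

Scanning the 23 overlapping bigram windows for "low quiet":
  position 3–4: low quiet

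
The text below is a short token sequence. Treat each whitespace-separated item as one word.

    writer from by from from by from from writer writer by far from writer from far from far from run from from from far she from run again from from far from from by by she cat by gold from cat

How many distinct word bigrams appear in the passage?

41 tokens → 40 bigram windows in total.
Repeated bigrams (each contributes count−1 duplicates):
  from from: 6
  far from: 4
  from far: 4
  from by: 3
  by from: 2
  from run: 2
  from writer: 2
  writer from: 2
17 duplicate windows → 40 − 17 = 23 distinct.

23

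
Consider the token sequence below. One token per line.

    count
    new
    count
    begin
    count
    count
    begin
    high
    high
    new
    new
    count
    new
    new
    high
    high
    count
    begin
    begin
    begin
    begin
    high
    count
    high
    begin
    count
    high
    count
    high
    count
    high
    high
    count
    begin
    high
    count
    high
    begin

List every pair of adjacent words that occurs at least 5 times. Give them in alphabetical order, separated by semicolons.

Bigram counts meeting the condition (at least 5 times):
  count high: 5
  high count: 6

count high; high count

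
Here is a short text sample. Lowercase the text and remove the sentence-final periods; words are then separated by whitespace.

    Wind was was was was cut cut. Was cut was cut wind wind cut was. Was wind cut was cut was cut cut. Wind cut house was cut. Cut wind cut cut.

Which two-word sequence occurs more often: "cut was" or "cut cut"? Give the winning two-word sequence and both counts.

"cut was" (5 vs 4)

"cut was": 5 occurrences
"cut cut": 4 occurrences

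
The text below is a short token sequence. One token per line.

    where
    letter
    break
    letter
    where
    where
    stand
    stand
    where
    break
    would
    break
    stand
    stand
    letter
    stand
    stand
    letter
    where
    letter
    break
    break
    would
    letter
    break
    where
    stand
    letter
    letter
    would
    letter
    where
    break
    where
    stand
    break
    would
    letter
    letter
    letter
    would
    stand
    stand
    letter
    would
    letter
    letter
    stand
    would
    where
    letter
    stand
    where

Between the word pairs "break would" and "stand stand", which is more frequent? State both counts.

"break would": 3 occurrences
"stand stand": 4 occurrences

"stand stand" (4 vs 3)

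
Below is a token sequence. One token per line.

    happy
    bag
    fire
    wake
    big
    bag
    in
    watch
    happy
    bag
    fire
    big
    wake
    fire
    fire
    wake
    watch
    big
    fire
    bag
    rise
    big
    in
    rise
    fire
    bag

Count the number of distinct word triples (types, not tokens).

26 tokens → 24 trigram windows in total.
Repeated trigrams (each contributes count−1 duplicates):
  happy bag fire: 2
1 duplicate windows → 24 − 1 = 23 distinct.

23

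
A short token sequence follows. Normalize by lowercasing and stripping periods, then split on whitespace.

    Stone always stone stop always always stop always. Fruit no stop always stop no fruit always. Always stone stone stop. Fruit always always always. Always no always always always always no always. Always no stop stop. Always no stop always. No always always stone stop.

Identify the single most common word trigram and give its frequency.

"always always always", 4 times

Trigram frequencies (highest first):
  always always always: 4
  always always no: 3
  always no always: 3
  no always always: 3
  always stone stop: 2
  no stop always: 2
  … (22 more, each ≤ 2)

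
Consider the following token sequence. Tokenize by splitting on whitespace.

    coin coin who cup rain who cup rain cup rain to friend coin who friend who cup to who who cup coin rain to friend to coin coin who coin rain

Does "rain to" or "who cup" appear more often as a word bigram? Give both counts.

"rain to": 2 occurrences
"who cup": 4 occurrences

"who cup" (4 vs 2)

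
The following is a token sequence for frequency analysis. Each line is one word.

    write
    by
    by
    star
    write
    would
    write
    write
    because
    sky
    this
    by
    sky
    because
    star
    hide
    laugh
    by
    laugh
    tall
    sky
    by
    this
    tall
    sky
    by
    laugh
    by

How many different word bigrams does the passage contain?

28 tokens → 27 bigram windows in total.
Repeated bigrams (each contributes count−1 duplicates):
  by laugh: 2
  laugh by: 2
  sky by: 2
  tall sky: 2
4 duplicate windows → 27 − 4 = 23 distinct.

23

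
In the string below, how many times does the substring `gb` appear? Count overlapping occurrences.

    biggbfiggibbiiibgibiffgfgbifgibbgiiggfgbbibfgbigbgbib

6

Sliding a length-2 window over the 53 characters (52 positions):
  position 4–5: gb
  position 25–26: gb
  position 39–40: gb
  position 45–46: gb
  position 48–49: gb
  position 50–51: gb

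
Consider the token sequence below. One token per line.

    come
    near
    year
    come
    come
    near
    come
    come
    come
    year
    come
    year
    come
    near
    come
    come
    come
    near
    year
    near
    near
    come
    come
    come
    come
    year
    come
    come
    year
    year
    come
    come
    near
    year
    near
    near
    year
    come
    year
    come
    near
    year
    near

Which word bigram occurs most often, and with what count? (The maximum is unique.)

Bigram frequencies (highest first):
  come come: 10
  year come: 7
  come near: 6
  near year: 5
  come year: 5
  near come: 3
  … (3 more, each ≤ 3)

"come come", 10 times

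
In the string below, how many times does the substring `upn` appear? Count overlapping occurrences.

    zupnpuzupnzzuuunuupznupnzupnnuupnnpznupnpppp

6

Sliding a length-3 window over the 44 characters (42 positions):
  position 2–4: upn
  position 8–10: upn
  position 22–24: upn
  position 26–28: upn
  position 31–33: upn
  position 38–40: upn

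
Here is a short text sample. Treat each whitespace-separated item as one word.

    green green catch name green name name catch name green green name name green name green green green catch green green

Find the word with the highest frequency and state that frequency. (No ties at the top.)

"green", 11 times

Unigram frequencies (highest first):
  green: 11
  name: 7
  catch: 3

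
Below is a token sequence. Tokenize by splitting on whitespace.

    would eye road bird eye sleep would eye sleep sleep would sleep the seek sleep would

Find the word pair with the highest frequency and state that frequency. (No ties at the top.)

Bigram frequencies (highest first):
  sleep would: 3
  would eye: 2
  eye sleep: 2
  eye road: 1
  road bird: 1
  bird eye: 1
  … (5 more, each ≤ 1)

"sleep would", 3 times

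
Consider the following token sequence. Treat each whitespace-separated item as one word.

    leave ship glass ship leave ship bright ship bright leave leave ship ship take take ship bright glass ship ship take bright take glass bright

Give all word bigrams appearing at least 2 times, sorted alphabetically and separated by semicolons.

glass ship; leave ship; ship bright; ship ship; ship take

Bigram counts meeting the condition (at least 2 times):
  glass ship: 2
  leave ship: 3
  ship bright: 3
  ship ship: 2
  ship take: 2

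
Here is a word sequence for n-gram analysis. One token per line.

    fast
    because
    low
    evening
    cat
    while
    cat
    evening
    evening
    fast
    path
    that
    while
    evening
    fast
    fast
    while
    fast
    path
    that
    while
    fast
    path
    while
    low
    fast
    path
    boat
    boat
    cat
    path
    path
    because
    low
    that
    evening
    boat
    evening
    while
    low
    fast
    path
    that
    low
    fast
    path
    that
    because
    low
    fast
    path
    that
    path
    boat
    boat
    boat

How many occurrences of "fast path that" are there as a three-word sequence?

Scanning the 54 overlapping trigram windows for "fast path that":
  position 10–12: fast path that
  position 18–20: fast path that
  position 41–43: fast path that
  position 45–47: fast path that
  position 50–52: fast path that

5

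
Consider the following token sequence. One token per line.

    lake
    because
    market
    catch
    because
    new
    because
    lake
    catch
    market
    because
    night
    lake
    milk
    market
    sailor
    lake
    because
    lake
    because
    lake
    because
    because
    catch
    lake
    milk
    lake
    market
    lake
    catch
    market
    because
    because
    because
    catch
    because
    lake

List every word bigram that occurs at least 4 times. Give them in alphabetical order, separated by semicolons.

Bigram counts meeting the condition (at least 4 times):
  because lake: 4
  lake because: 4

because lake; lake because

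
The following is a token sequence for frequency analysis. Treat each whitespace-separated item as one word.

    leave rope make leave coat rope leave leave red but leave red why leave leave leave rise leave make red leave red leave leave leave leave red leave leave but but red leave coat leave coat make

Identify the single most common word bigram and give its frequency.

"leave leave", 7 times

Bigram frequencies (highest first):
  leave leave: 7
  leave red: 4
  red leave: 4
  leave coat: 3
  leave rope: 1
  rope make: 1
  … (16 more, each ≤ 1)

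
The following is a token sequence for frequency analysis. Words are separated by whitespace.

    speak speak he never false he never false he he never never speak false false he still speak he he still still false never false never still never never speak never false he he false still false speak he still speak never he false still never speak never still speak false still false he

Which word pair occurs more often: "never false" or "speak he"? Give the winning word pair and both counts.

"never false" (4 vs 3)

"never false": 4 occurrences
"speak he": 3 occurrences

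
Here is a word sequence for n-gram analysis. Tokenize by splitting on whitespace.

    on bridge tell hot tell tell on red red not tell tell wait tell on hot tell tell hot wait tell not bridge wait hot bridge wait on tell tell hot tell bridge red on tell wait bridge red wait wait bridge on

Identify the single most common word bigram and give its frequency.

Bigram frequencies (highest first):
  tell tell: 4
  tell hot: 3
  hot tell: 3
  tell on: 2
  tell wait: 2
  wait tell: 2
  … (22 more, each ≤ 2)

"tell tell", 4 times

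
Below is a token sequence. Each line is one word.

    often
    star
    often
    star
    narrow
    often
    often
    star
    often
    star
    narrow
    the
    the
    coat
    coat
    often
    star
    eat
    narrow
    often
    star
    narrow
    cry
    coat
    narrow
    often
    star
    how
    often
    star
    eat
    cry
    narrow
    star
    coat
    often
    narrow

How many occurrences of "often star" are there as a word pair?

Scanning the 36 overlapping bigram windows for "often star":
  position 1–2: often star
  position 3–4: often star
  position 7–8: often star
  position 9–10: often star
  position 16–17: often star
  position 20–21: often star
  position 26–27: often star
  position 29–30: often star

8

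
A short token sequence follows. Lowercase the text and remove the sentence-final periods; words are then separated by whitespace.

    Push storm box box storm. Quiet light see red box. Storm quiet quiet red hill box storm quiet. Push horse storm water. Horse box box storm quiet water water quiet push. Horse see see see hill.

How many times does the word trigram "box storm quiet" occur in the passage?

4

Scanning the 34 overlapping trigram windows for "box storm quiet":
  position 4–6: box storm quiet
  position 10–12: box storm quiet
  position 16–18: box storm quiet
  position 25–27: box storm quiet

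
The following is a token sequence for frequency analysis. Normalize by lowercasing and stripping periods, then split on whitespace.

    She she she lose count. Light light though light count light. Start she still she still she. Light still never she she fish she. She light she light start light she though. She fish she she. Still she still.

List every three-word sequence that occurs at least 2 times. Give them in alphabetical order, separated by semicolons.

fish she she; she fish she; she still she; still she still

Trigram counts meeting the condition (at least 2 times):
  fish she she: 2
  she fish she: 2
  she still she: 3
  still she still: 2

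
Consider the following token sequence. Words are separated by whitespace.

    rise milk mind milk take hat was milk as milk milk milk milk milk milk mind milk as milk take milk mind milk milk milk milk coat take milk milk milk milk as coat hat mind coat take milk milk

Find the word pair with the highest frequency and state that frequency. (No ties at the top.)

"milk milk", 12 times

Bigram frequencies (highest first):
  milk milk: 12
  milk mind: 3
  mind milk: 3
  milk as: 3
  take milk: 3
  milk take: 2
  … (11 more, each ≤ 2)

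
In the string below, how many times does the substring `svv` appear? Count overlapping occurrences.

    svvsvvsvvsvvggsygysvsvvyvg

5

Sliding a length-3 window over the 26 characters (24 positions):
  position 1–3: svv
  position 4–6: svv
  position 7–9: svv
  position 10–12: svv
  position 21–23: svv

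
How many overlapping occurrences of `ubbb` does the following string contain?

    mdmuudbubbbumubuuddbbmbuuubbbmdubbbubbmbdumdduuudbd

3

Sliding a length-4 window over the 51 characters (48 positions):
  position 8–11: ubbb
  position 26–29: ubbb
  position 32–35: ubbb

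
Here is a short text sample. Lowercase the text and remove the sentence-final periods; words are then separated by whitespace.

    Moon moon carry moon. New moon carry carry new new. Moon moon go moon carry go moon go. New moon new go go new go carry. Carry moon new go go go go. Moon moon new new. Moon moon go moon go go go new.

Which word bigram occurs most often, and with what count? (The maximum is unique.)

"go go", 6 times

Bigram frequencies (highest first):
  go go: 6
  moon moon: 4
  moon new: 4
  new moon: 4
  moon go: 4
  go moon: 4
  … (9 more, each ≤ 3)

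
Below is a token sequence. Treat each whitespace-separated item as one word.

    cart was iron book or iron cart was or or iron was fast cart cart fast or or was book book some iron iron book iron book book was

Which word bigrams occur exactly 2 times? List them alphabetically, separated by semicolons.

Bigram counts meeting the condition (exactly 2 times):
  book book: 2
  cart was: 2
  or iron: 2
  or or: 2

book book; cart was; or iron; or or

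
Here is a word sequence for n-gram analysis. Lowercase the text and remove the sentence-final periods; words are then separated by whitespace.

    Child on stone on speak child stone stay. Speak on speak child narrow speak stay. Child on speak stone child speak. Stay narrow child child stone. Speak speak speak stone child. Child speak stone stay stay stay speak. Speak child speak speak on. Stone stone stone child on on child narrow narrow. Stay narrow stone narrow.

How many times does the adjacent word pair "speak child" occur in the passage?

3

Scanning the 55 overlapping bigram windows for "speak child":
  position 5–6: speak child
  position 11–12: speak child
  position 39–40: speak child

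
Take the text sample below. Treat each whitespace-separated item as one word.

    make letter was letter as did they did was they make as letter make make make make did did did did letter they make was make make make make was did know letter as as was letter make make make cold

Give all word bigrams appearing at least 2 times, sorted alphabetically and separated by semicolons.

Bigram counts meeting the condition (at least 2 times):
  did did: 3
  letter as: 2
  letter make: 2
  make make: 8
  make was: 2
  they make: 2
  was letter: 2

did did; letter as; letter make; make make; make was; they make; was letter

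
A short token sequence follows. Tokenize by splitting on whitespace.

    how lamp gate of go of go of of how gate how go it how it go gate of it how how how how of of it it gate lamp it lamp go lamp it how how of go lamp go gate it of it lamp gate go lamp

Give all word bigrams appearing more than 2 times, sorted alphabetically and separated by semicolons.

Bigram counts meeting the condition (more than 2 times):
  go lamp: 3
  how how: 4
  it how: 3
  of go: 3
  of it: 3

go lamp; how how; it how; of go; of it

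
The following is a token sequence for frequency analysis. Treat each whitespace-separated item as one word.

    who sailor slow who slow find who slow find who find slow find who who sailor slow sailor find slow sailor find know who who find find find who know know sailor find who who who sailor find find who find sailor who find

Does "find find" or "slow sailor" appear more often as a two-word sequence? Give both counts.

"find find" (3 vs 2)

"find find": 3 occurrences
"slow sailor": 2 occurrences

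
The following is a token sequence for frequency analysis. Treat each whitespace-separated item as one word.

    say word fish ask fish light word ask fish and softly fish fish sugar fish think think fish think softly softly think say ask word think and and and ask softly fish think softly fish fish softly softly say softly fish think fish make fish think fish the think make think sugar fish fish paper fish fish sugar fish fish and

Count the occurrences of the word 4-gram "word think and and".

1

Scanning the 58 overlapping 4-gram windows for "word think and and":
  position 25–28: word think and and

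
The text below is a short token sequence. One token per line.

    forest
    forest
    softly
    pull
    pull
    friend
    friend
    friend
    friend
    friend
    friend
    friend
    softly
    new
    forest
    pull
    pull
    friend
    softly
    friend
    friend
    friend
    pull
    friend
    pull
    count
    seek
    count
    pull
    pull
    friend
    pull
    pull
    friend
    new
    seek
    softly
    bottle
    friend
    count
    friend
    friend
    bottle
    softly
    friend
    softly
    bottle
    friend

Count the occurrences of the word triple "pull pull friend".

Scanning the 46 overlapping trigram windows for "pull pull friend":
  position 4–6: pull pull friend
  position 16–18: pull pull friend
  position 29–31: pull pull friend
  position 32–34: pull pull friend

4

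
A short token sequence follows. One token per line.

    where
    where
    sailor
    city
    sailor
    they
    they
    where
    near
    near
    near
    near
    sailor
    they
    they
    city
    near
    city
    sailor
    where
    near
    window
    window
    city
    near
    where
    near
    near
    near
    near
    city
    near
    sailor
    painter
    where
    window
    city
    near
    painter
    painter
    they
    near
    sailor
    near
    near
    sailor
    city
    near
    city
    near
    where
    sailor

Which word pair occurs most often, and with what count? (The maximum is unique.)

"near near", 7 times

Bigram frequencies (highest first):
  near near: 7
  city near: 6
  near sailor: 4
  where near: 3
  near city: 3
  where sailor: 2
  … (20 more, each ≤ 2)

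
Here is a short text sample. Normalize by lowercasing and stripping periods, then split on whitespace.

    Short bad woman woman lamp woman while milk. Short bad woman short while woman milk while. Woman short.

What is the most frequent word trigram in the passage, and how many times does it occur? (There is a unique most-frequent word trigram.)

"short bad woman", 2 times

Trigram frequencies (highest first):
  short bad woman: 2
  bad woman woman: 1
  woman woman lamp: 1
  woman lamp woman: 1
  lamp woman while: 1
  woman while milk: 1
  … (9 more, each ≤ 1)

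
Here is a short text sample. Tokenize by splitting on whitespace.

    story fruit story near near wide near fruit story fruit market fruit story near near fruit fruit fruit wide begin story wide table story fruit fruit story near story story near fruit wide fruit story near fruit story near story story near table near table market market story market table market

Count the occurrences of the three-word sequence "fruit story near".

5

Scanning the 49 overlapping trigram windows for "fruit story near":
  position 2–4: fruit story near
  position 12–14: fruit story near
  position 26–28: fruit story near
  position 34–36: fruit story near
  position 37–39: fruit story near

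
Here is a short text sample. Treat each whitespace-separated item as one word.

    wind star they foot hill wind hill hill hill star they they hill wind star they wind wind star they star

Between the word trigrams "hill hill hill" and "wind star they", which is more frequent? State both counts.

"wind star they" (3 vs 1)

"hill hill hill": 1 occurrence
"wind star they": 3 occurrences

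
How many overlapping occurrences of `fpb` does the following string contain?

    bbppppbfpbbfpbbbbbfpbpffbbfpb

4

Sliding a length-3 window over the 29 characters (27 positions):
  position 8–10: fpb
  position 12–14: fpb
  position 19–21: fpb
  position 27–29: fpb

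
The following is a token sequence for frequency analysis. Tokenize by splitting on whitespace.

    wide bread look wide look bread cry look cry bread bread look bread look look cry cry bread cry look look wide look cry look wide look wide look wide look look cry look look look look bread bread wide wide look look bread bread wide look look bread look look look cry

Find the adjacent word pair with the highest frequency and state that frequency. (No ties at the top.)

"look look", 10 times

Bigram frequencies (highest first):
  look look: 10
  wide look: 7
  look wide: 5
  look bread: 5
  look cry: 5
  bread look: 4
  … (8 more, each ≤ 4)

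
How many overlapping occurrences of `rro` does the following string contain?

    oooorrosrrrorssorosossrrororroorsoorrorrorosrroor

7

Sliding a length-3 window over the 49 characters (47 positions):
  position 5–7: rro
  position 10–12: rro
  position 23–25: rro
  position 28–30: rro
  position 36–38: rro
  position 39–41: rro
  position 45–47: rro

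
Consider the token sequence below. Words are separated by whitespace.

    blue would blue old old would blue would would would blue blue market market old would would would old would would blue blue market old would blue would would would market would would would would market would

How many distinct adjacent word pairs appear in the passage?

37 tokens → 36 bigram windows in total.
Repeated bigrams (each contributes count−1 duplicates):
  would would: 10
  would blue: 5
  old would: 4
  blue would: 3
  blue blue: 2
  blue market: 2
  market old: 2
  market would: 2
  … (1 more repeated)
23 duplicate windows → 36 − 23 = 13 distinct.

13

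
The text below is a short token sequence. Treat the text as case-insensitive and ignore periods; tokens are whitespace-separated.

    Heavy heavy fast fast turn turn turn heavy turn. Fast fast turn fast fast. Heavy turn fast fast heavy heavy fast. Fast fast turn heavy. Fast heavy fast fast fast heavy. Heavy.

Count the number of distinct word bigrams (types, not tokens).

32 tokens → 31 bigram windows in total.
Repeated bigrams (each contributes count−1 duplicates):
  fast fast: 8
  fast heavy: 4
  heavy fast: 4
  fast turn: 3
  heavy heavy: 3
  turn fast: 3
  heavy turn: 2
  turn heavy: 2
  … (1 more repeated)
22 duplicate windows → 31 − 22 = 9 distinct.

9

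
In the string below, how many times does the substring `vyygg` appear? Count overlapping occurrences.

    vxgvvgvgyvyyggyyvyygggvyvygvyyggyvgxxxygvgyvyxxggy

Sliding a length-5 window over the 50 characters (46 positions):
  position 10–14: vyygg
  position 17–21: vyygg
  position 28–32: vyygg

3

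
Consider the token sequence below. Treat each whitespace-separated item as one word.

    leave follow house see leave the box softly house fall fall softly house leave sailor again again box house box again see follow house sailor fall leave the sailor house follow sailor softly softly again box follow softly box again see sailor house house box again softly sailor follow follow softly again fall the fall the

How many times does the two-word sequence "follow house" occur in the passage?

2

Scanning the 55 overlapping bigram windows for "follow house":
  position 2–3: follow house
  position 23–24: follow house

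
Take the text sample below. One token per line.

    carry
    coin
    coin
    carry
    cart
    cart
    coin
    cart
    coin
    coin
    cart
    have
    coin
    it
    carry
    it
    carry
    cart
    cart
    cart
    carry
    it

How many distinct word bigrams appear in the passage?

22 tokens → 21 bigram windows in total.
Repeated bigrams (each contributes count−1 duplicates):
  cart cart: 3
  carry cart: 2
  carry it: 2
  cart coin: 2
  coin cart: 2
  coin coin: 2
  it carry: 2
8 duplicate windows → 21 − 8 = 13 distinct.

13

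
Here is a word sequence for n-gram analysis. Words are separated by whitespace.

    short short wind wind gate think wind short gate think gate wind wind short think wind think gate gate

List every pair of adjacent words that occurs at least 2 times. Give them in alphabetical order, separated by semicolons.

gate think; think gate; think wind; wind short; wind wind

Bigram counts meeting the condition (at least 2 times):
  gate think: 2
  think gate: 2
  think wind: 2
  wind short: 2
  wind wind: 2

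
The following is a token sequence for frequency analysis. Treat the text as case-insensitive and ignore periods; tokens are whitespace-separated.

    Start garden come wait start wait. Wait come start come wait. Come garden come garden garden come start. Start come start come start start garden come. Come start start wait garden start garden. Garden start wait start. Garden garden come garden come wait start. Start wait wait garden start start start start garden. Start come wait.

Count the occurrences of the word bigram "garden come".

6

Scanning the 55 overlapping bigram windows for "garden come":
  position 2–3: garden come
  position 13–14: garden come
  position 16–17: garden come
  position 25–26: garden come
  position 39–40: garden come
  position 41–42: garden come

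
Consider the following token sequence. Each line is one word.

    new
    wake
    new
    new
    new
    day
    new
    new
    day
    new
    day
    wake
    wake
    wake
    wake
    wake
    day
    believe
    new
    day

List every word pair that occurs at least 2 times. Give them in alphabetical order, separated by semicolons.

day new; new day; new new; wake wake

Bigram counts meeting the condition (at least 2 times):
  day new: 2
  new day: 4
  new new: 3
  wake wake: 4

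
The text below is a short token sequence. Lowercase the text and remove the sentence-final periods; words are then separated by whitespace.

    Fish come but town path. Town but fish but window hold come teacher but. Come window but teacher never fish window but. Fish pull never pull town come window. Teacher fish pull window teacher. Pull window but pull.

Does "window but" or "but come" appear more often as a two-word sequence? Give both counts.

"window but": 3 occurrences
"but come": 1 occurrence

"window but" (3 vs 1)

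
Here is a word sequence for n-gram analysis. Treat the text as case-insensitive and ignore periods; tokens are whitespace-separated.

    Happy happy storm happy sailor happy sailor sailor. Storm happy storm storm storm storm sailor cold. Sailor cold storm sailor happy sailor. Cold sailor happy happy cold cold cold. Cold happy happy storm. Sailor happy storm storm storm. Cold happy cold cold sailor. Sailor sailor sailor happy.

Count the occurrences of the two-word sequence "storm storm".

5

Scanning the 46 overlapping bigram windows for "storm storm":
  position 11–12: storm storm
  position 12–13: storm storm
  position 13–14: storm storm
  position 36–37: storm storm
  position 37–38: storm storm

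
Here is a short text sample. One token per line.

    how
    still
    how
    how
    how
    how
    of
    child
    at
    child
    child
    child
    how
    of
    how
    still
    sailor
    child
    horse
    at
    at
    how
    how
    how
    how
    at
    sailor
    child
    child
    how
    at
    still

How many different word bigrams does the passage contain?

19

32 tokens → 31 bigram windows in total.
Repeated bigrams (each contributes count−1 duplicates):
  how how: 6
  child child: 3
  child how: 2
  how at: 2
  how of: 2
  how still: 2
  sailor child: 2
12 duplicate windows → 31 − 12 = 19 distinct.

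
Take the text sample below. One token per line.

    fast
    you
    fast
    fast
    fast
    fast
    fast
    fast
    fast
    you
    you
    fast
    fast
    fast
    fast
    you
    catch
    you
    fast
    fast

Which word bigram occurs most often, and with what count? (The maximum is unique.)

Bigram frequencies (highest first):
  fast fast: 10
  fast you: 3
  you fast: 3
  you you: 1
  you catch: 1
  catch you: 1

"fast fast", 10 times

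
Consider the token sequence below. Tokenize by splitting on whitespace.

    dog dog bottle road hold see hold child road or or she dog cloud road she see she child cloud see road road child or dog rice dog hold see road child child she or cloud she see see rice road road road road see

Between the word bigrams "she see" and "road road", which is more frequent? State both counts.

"road road" (4 vs 2)

"she see": 2 occurrences
"road road": 4 occurrences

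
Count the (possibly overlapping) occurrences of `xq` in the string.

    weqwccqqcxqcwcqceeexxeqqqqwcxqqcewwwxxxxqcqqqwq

Sliding a length-2 window over the 47 characters (46 positions):
  position 10–11: xq
  position 29–30: xq
  position 40–41: xq

3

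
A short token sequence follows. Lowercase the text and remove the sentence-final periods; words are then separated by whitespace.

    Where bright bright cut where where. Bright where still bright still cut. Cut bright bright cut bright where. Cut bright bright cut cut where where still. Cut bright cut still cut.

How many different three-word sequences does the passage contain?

31 tokens → 29 trigram windows in total.
Repeated trigrams (each contributes count−1 duplicates):
  bright bright cut: 3
  cut bright bright: 2
  cut where where: 2
4 duplicate windows → 29 − 4 = 25 distinct.

25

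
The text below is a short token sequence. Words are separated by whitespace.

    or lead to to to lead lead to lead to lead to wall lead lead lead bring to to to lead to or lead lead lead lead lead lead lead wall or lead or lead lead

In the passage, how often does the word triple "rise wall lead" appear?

Scanning the 34 overlapping trigram windows for "rise wall lead":
  (none found)

0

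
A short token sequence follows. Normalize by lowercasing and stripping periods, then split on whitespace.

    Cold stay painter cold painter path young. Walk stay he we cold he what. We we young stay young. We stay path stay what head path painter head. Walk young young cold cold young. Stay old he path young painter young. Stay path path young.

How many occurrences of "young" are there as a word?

Scanning the 45 tokens for "young":
  position 7: young
  position 17: young
  position 19: young
  position 30: young
  position 31: young
  position 34: young
  position 39: young
  position 41: young
  position 45: young

9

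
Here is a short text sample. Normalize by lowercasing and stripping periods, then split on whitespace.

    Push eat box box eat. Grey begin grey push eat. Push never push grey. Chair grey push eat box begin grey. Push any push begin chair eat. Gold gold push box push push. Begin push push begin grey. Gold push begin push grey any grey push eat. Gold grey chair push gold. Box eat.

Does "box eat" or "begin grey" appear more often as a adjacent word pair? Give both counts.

"box eat": 2 occurrences
"begin grey": 3 occurrences

"begin grey" (3 vs 2)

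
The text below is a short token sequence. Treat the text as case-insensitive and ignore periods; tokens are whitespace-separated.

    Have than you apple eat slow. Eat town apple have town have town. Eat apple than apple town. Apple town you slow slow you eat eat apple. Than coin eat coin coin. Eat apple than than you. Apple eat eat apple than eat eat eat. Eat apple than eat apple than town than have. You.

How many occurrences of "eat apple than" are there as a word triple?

6

Scanning the 53 overlapping trigram windows for "eat apple than":
  position 14–16: eat apple than
  position 26–28: eat apple than
  position 33–35: eat apple than
  position 40–42: eat apple than
  position 46–48: eat apple than
  position 49–51: eat apple than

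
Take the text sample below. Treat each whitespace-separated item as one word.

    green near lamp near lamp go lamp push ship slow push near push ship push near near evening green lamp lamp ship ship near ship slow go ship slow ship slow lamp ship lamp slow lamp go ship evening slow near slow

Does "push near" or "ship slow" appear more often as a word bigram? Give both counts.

"push near": 2 occurrences
"ship slow": 4 occurrences

"ship slow" (4 vs 2)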